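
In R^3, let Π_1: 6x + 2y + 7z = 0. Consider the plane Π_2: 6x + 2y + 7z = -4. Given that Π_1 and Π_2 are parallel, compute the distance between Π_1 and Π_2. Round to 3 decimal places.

Same normal n = (6, 2, 7) with |n| = √89; distance = |0 − (-4)| / |n| = 4/√89 ≈ 0.424.

0.424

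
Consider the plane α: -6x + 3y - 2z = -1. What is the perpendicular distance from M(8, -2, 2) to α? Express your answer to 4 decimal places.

8.1429

n·M − d = (-6)·(8) + (3)·(-2) + (-2)·(2) − (-1) = -57; |n| = √49.
Distance = |-57| / √49 = 57/√49 ≈ 8.1429.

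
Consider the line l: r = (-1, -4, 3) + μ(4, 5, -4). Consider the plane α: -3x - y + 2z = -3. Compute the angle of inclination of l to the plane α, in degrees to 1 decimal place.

62.3

sin θ = |n·v| / (|n||v|) = |-25| / (√14 · √57) = 0.88499.
θ ≈ 62.3°.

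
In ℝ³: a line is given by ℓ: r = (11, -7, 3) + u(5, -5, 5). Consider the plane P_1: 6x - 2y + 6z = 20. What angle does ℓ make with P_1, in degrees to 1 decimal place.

sin θ = |n·v| / (|n||v|) = |70| / (√76 · √75) = 0.92717.
θ ≈ 68.0°.

68.0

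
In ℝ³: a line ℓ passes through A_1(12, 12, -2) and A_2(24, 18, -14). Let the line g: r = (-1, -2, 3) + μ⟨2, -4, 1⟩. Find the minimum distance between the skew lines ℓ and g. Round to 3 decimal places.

9.190

A direction vector for ℓ is A_2 − A_1 = (12, 6, -12).
Common perpendicular direction n = (12, 6, -12) × (2, -4, 1) = (-42, -36, -60).
With w = (-1, -2, 3) − (12, 12, -2) = (-13, -14, 5), w · n = 750.
Distance = |w · n| / |n| = |750| / √6660 ≈ 9.190.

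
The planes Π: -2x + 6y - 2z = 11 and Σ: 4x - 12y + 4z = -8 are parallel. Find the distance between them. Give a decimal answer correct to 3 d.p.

Rescale Σ by 1/(-2): -2x + 6y - 2z = 4. Then distance = |11 − 4| / √44 ≈ 1.055.

1.055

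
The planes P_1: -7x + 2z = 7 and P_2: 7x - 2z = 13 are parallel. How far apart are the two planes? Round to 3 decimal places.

Rescale P_2 by 1/(-1): -7x + 2z = -13. Then distance = |7 − (-13)| / √53 ≈ 2.747.

2.747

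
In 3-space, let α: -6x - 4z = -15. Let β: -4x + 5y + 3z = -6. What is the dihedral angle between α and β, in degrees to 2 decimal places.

cos θ = |n₁·n₂| / (|n₁||n₂|) = |12| / (√52 · √50).
θ = arccos(0.23534) ≈ 76.39°.

76.39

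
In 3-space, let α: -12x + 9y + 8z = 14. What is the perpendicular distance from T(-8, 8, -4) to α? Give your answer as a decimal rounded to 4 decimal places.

n·T − d = (-12)·(-8) + (9)·(8) + (8)·(-4) − 14 = 122; |n| = √289.
Distance = |122| / √289 = 122/√289 ≈ 7.1765.

7.1765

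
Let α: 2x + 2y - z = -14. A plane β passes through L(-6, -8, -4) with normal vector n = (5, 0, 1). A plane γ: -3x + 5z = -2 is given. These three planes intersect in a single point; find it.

β: n·r = n·L gives 5x + z = -34.
Solving the 3×3 linear system 2x + 2y - z = -14, 5x + z = -34, -3x + 5z = -2 (e.g. by elimination or Cramer's rule, determinant = -56) gives (-6, -3, -4).

(-6, -3, -4)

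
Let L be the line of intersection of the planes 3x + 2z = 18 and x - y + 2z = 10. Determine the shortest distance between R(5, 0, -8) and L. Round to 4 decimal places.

Direction of L: (3, 0, 2) × (1, -1, 2) = (2, -4, -3).
A point on L: solving the two plane equations with x = 8 gives (8, -8, -3).
Taking (8, -8, -3) on L with direction v = (2, -4, -3): w = R − (8, -8, -3) = (-3, 8, -5), and w × v = (-44, -19, -4).
Distance = |w × v| / |v| = √2313 / √29 ≈ 8.9308.

8.9308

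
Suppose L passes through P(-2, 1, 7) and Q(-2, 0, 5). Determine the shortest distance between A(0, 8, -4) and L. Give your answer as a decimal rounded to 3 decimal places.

11.358

A direction vector for L is Q − P = (0, -1, -2).
Taking (-2, 1, 7) on L with direction v = (0, -1, -2): w = A − (-2, 1, 7) = (2, 7, -11), and w × v = (-25, 4, -2).
Distance = |w × v| / |v| = √645 / √5 ≈ 11.358.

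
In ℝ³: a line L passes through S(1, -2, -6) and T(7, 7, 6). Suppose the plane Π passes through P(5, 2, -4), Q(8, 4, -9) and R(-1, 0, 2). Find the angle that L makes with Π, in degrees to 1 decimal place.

61.2

A direction vector for L is T − S = (6, 9, 12).
PQ = (3, 2, -5), PR = (-6, -2, 6); a normal to Π is PQ × PR = (2, 12, 6).
Using P: Π has equation 2x + 12y + 6z = 10.
sin θ = |n·v| / (|n||v|) = |192| / (√184 · √261) = 0.87614.
θ ≈ 61.2°.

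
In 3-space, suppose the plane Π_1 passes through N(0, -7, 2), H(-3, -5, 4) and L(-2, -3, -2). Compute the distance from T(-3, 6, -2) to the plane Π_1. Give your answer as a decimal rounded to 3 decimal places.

NH = (-3, 2, 2), NL = (-2, 4, -4); a normal to Π_1 is NH × NL = (-16, -16, -8).
Using N: Π_1 has equation -16x - 16y - 8z = 96.
n·T − d = (-16)·(-3) + (-16)·(6) + (-8)·(-2) − 96 = -128; |n| = √576.
Distance = |-128| / √576 = 128/√576 ≈ 5.333.

5.333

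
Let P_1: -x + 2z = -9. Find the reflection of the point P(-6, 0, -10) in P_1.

(-8, 0, -6)

λ = (n·P − d)/|n|² = (-14 − (-9))/5 = -1.
Reflection = P − 2λn = (-6, 0, -10) − (-2)·(-1, 0, 2) = (-8, 0, -6).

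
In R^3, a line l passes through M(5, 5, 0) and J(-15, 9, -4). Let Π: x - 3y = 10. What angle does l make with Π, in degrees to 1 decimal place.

A direction vector for l is J − M = (-20, 4, -4).
sin θ = |n·v| / (|n||v|) = |-32| / (√10 · √432) = 0.48686.
θ ≈ 29.1°.

29.1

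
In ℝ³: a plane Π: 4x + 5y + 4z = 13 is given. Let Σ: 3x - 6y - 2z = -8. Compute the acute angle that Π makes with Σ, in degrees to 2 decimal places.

cos θ = |n₁·n₂| / (|n₁||n₂|) = |-26| / (√57 · √49).
θ = arccos(0.49197) ≈ 60.53°.

60.53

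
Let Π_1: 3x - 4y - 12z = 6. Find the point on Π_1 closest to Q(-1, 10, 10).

(2, 6, -2)

Foot = Q − λn with λ = (n·Q − d)/|n|² = (-163 − 6)/169 = -1.
Foot = (-1, 10, 10) − (-1)·(3, -4, -12) = (2, 6, -2).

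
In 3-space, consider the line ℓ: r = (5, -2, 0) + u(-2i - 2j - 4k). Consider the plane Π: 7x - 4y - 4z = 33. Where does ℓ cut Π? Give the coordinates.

(7, 0, 4)

Substitute r = (5, -2, 0) + t(-2, -2, -4) into the plane: 43 + 10t = 33, so t = -1.
Intersection: (5, -2, 0) + (-1)·(-2, -2, -4) = (7, 0, 4).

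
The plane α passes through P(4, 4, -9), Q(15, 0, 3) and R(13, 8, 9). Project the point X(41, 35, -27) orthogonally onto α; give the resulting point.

(5, 8, -3)

PQ = (11, -4, 12), PR = (9, 4, 18); a normal to α is PQ × PR = (-120, -90, 80).
Using P: α has equation -120x - 90y + 80z = -1560.
Foot = X − λn with λ = (n·X − d)/|n|² = (-10230 − (-1560))/28900 = -3/10.
Foot = (41, 35, -27) − (-3/10)·(-120, -90, 80) = (5, 8, -3).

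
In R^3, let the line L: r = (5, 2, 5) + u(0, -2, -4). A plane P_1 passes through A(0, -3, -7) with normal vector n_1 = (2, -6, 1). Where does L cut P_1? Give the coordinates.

P_1: n_1·r = n_1·A gives 2x - 6y + z = 11.
Substitute r = (5, 2, 5) + t(0, -2, -4) into the plane: 3 + 8t = 11, so t = 1.
Intersection: (5, 2, 5) + 1·(0, -2, -4) = (5, 0, 1).

(5, 0, 1)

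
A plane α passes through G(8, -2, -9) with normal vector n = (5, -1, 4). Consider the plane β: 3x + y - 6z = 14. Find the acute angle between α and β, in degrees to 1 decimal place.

α: n·r = n·G gives 5x - y + 4z = 6.
cos θ = |n₁·n₂| / (|n₁||n₂|) = |-10| / (√42 · √46).
θ = arccos(0.22751) ≈ 76.8°.

76.8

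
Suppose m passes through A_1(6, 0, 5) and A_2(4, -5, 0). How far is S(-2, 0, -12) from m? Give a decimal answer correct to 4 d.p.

12.8099

A direction vector for m is A_2 − A_1 = (-2, -5, -5).
Taking (6, 0, 5) on m with direction v = (-2, -5, -5): w = S − (6, 0, 5) = (-8, 0, -17), and w × v = (-85, -6, 40).
Distance = |w × v| / |v| = √8861 / √54 ≈ 12.8099.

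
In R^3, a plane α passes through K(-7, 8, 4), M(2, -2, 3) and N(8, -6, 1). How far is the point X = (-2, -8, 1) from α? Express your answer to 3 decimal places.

5.890

KM = (9, -10, -1), KN = (15, -14, -3); a normal to α is KM × KN = (16, 12, 24).
Using K: α has equation 16x + 12y + 24z = 80.
n·X − d = (16)·(-2) + (12)·(-8) + (24)·(1) − 80 = -184; |n| = √976.
Distance = |-184| / √976 = 184/√976 ≈ 5.890.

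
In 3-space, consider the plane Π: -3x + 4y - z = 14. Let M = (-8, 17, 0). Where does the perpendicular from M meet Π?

(1, 5, 3)

Foot = M − λn with λ = (n·M − d)/|n|² = (92 − 14)/26 = 3.
Foot = (-8, 17, 0) − 3·(-3, 4, -1) = (1, 5, 3).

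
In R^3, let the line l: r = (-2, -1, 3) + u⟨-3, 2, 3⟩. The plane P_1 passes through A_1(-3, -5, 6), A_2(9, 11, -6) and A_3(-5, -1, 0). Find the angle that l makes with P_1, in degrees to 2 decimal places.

A_1A_2 = (12, 16, -12), A_1A_3 = (-2, 4, -6); a normal to P_1 is A_1A_2 × A_1A_3 = (-48, 96, 80).
Using A_1: P_1 has equation -48x + 96y + 80z = 144.
sin θ = |n·v| / (|n||v|) = |576| / (√17920 · √22) = 0.91736.
θ ≈ 66.54°.

66.54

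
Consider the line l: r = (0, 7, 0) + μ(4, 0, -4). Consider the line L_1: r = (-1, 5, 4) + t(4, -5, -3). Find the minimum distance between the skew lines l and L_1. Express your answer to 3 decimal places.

1.820

Common perpendicular direction n = (4, 0, -4) × (4, -5, -3) = (-20, -4, -20).
With w = (-1, 5, 4) − (0, 7, 0) = (-1, -2, 4), w · n = -52.
Distance = |w · n| / |n| = |-52| / √816 ≈ 1.820.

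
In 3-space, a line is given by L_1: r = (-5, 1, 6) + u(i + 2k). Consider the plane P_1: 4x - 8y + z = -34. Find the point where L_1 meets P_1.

Substitute r = (-5, 1, 6) + t(1, 0, 2) into the plane: -22 + 6t = -34, so t = -2.
Intersection: (-5, 1, 6) + (-2)·(1, 0, 2) = (-7, 1, 2).

(-7, 1, 2)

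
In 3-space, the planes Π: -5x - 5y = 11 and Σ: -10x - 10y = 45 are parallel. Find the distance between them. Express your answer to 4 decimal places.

1.6263

Rescale Σ by 1/2: -5x - 5y = 45/2. Then distance = |11 − (45/2)| / √50 ≈ 1.6263.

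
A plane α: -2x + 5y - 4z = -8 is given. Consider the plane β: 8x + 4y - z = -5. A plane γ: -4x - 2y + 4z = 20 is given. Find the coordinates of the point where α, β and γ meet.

Solving the 3×3 linear system -2x + 5y - 4z = -8, 8x + 4y - z = -5, -4x - 2y + 4z = 20 (e.g. by elimination or Cramer's rule, determinant = -168) gives (-1, 2, 5).

(-1, 2, 5)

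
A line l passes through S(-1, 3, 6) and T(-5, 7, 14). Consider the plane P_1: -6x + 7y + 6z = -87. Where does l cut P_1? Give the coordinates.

A direction vector for l is T − S = (-4, 4, 8).
Substitute r = (-1, 3, 6) + t(-4, 4, 8) into the plane: 63 + 100t = -87, so t = -3/2.
Intersection: (-1, 3, 6) + (-3/2)·(-4, 4, 8) = (5, -3, -6).

(5, -3, -6)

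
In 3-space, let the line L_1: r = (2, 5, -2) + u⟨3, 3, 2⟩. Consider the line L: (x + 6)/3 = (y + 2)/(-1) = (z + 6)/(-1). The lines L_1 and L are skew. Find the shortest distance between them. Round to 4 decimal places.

L has direction (3, -1, -1) through (-6, -2, -6).
Common perpendicular direction n = (3, 3, 2) × (3, -1, -1) = (-1, 9, -12).
With w = (-6, -2, -6) − (2, 5, -2) = (-8, -7, -4), w · n = -7.
Distance = |w · n| / |n| = |-7| / √226 ≈ 0.4656.

0.4656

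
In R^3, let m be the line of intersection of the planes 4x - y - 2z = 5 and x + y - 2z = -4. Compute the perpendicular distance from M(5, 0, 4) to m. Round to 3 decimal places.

1.679

Direction of m: (4, -1, -2) × (1, 1, -2) = (4, 6, 5).
A point on m: solving the two plane equations with x = 5 gives (5, 3, 6).
Taking (5, 3, 6) on m with direction v = (4, 6, 5): w = M − (5, 3, 6) = (0, -3, -2), and w × v = (-3, -8, 12).
Distance = |w × v| / |v| = √217 / √77 ≈ 1.679.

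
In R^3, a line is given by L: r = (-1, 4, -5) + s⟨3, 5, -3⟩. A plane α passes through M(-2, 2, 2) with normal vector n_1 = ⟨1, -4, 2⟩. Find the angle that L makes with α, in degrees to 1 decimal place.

49.9

α: n_1·r = n_1·M gives x - 4y + 2z = -6.
sin θ = |n·v| / (|n||v|) = |-23| / (√21 · √43) = 0.76539.
θ ≈ 49.9°.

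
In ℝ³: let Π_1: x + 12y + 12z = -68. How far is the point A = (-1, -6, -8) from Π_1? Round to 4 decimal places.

5.9412

n·A − d = (1)·(-1) + (12)·(-6) + (12)·(-8) − (-68) = -101; |n| = √289.
Distance = |-101| / √289 = 101/√289 ≈ 5.9412.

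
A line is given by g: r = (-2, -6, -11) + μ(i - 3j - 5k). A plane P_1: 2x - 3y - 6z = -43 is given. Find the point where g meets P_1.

(-5, 3, 4)

Substitute r = (-2, -6, -11) + t(1, -3, -5) into the plane: 80 + 41t = -43, so t = -3.
Intersection: (-2, -6, -11) + (-3)·(1, -3, -5) = (-5, 3, 4).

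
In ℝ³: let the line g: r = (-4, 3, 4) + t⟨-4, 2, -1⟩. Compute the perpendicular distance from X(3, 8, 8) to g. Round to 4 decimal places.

8.1824

Taking (-4, 3, 4) on g with direction v = (-4, 2, -1): w = X − (-4, 3, 4) = (7, 5, 4), and w × v = (-13, -9, 34).
Distance = |w × v| / |v| = √1406 / √21 ≈ 8.1824.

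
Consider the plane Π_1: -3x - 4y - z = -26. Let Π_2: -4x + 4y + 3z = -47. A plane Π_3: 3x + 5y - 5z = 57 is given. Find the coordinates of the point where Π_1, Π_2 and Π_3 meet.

Solving the 3×3 linear system -3x - 4y - z = -26, -4x + 4y + 3z = -47, 3x + 5y - 5z = 57 (e.g. by elimination or Cramer's rule, determinant = 181) gives (9, 1, -5).

(9, 1, -5)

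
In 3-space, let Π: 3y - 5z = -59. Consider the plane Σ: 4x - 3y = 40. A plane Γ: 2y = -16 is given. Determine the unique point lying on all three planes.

(4, -8, 7)

Solving the 3×3 linear system 3y - 5z = -59, 4x - 3y = 40, 2y = -16 (e.g. by elimination or Cramer's rule, determinant = -40) gives (4, -8, 7).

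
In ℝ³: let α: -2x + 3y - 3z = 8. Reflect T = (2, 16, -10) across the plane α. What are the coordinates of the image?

λ = (n·T − d)/|n|² = (74 − 8)/22 = 3.
Reflection = T − 2λn = (2, 16, -10) − 6·(-2, 3, -3) = (14, -2, 8).

(14, -2, 8)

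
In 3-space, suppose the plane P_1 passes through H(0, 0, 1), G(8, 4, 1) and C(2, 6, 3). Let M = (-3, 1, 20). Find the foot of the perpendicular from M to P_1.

(-6, 7, 5)

HG = (8, 4, 0), HC = (2, 6, 2); a normal to P_1 is HG × HC = (8, -16, 40).
Using H: P_1 has equation 8x - 16y + 40z = 40.
Foot = M − λn with λ = (n·M − d)/|n|² = (760 − 40)/1920 = 3/8.
Foot = (-3, 1, 20) − (3/8)·(8, -16, 40) = (-6, 7, 5).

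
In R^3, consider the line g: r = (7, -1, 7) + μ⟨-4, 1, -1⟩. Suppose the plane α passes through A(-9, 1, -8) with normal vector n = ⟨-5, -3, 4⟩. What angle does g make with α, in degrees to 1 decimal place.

25.7

α: n·r = n·A gives -5x - 3y + 4z = 10.
sin θ = |n·v| / (|n||v|) = |13| / (√50 · √18) = 0.43333.
θ ≈ 25.7°.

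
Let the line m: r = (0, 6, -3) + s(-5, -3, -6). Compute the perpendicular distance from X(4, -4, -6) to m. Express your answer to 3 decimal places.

10.668

Taking (0, 6, -3) on m with direction v = (-5, -3, -6): w = X − (0, 6, -3) = (4, -10, -3), and w × v = (51, 39, -62).
Distance = |w × v| / |v| = √7966 / √70 ≈ 10.668.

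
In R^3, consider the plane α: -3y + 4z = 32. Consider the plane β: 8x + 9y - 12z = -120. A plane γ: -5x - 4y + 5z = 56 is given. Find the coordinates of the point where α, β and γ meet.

(-3, -4, 5)

Solving the 3×3 linear system -3y + 4z = 32, 8x + 9y - 12z = -120, -5x - 4y + 5z = 56 (e.g. by elimination or Cramer's rule, determinant = -8) gives (-3, -4, 5).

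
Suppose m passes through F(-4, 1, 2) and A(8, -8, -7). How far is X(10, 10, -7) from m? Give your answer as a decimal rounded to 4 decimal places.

A direction vector for m is A − F = (12, -9, -9).
Taking (-4, 1, 2) on m with direction v = (12, -9, -9): w = X − (-4, 1, 2) = (14, 9, -9), and w × v = (-162, 18, -234).
Distance = |w × v| / |v| = √81324 / √306 ≈ 16.3023.

16.3023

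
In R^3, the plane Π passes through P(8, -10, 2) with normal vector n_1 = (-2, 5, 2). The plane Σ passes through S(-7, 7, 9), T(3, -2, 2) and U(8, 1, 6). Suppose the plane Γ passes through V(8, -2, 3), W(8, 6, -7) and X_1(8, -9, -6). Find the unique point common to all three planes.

(8, -8, -3)

Π: n_1·r = n_1·P gives -2x + 5y + 2z = -62.
ST = (10, -9, -7), SU = (15, -6, -3); a normal to Σ is ST × SU = (-15, -75, 75).
Using S: Σ has equation -15x - 75y + 75z = 255.
VW = (0, 8, -10), VX_1 = (0, -7, -9); a normal to Γ is VW × VX_1 = (-142, 0, 0).
Using V: Γ has equation -142x = -1136.
Solving the 3×3 linear system -2x + 5y + 2z = -62, -15x - 75y + 75z = 255, -142x = -1136 (e.g. by elimination or Cramer's rule, determinant = -74550) gives (8, -8, -3).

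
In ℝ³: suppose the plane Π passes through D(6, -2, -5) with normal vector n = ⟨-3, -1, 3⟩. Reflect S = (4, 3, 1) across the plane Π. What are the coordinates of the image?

(10, 5, -5)

Π: n·r = n·D gives -3x - y + 3z = -31.
λ = (n·S − d)/|n|² = (-12 − (-31))/19 = 1.
Reflection = S − 2λn = (4, 3, 1) − 2·(-3, -1, 3) = (10, 5, -5).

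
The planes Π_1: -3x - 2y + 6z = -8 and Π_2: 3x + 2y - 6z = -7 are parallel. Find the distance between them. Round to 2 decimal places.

2.14

Rescale Π_2 by 1/(-1): -3x - 2y + 6z = 7. Then distance = |-8 − 7| / √49 ≈ 2.14.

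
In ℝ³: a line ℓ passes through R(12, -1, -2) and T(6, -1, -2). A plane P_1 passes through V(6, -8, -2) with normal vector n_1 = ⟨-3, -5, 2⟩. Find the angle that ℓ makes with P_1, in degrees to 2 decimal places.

A direction vector for ℓ is T − R = (-6, 0, 0).
P_1: n_1·r = n_1·V gives -3x - 5y + 2z = 18.
sin θ = |n·v| / (|n||v|) = |18| / (√38 · √36) = 0.48666.
θ ≈ 29.12°.

29.12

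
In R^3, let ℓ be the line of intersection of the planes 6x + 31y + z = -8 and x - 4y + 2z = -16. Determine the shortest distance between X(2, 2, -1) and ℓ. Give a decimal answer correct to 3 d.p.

6.850

Direction of ℓ: (6, 31, 1) × (1, -4, 2) = (66, -11, -55).
A point on ℓ: solving the two plane equations with x = 0 gives (0, 0, -8).
Taking (0, 0, -8) on ℓ with direction v = (66, -11, -55): w = X − (0, 0, -8) = (2, 2, 7), and w × v = (-33, 572, -154).
Distance = |w × v| / |v| = √351989 / √7502 ≈ 6.850.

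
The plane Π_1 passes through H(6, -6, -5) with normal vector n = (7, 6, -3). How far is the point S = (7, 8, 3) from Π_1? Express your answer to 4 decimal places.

6.9105

Π_1: n·r = n·H gives 7x + 6y - 3z = 21.
n·S − d = (7)·(7) + (6)·(8) + (-3)·(3) − 21 = 67; |n| = √94.
Distance = |67| / √94 = 67/√94 ≈ 6.9105.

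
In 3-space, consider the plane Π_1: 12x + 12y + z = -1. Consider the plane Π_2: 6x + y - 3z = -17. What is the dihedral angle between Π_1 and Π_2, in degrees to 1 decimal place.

cos θ = |n₁·n₂| / (|n₁||n₂|) = |81| / (√289 · √46).
θ = arccos(0.70252) ≈ 45.4°.

45.4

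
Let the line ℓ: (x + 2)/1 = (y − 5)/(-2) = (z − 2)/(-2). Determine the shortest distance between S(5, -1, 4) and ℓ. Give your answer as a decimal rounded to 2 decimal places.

ℓ has direction (1, -2, -2) through (-2, 5, 2).
Taking (-2, 5, 2) on ℓ with direction v = (1, -2, -2): w = S − (-2, 5, 2) = (7, -6, 2), and w × v = (16, 16, -8).
Distance = |w × v| / |v| = √576 / √9 ≈ 8.00.

8.00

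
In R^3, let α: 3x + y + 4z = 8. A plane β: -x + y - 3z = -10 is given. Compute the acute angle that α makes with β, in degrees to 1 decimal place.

34.1

cos θ = |n₁·n₂| / (|n₁||n₂|) = |-14| / (√26 · √11).
θ = arccos(0.82784) ≈ 34.1°.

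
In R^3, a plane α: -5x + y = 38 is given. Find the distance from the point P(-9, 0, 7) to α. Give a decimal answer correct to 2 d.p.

n·P − d = (-5)·(-9) + (1)·(0) + (0)·(7) − 38 = 7; |n| = √26.
Distance = |7| / √26 = 7/√26 ≈ 1.37.

1.37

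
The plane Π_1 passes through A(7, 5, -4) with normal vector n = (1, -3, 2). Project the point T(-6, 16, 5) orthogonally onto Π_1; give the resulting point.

Π_1: n·r = n·A gives x - 3y + 2z = -16.
Foot = T − λn with λ = (n·T − d)/|n|² = (-44 − (-16))/14 = -2.
Foot = (-6, 16, 5) − (-2)·(1, -3, 2) = (-4, 10, 9).

(-4, 10, 9)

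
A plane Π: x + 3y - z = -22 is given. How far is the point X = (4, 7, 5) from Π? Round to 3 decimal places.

12.663

n·X − d = (1)·(4) + (3)·(7) + (-1)·(5) − (-22) = 42; |n| = √11.
Distance = |42| / √11 = 42/√11 ≈ 12.663.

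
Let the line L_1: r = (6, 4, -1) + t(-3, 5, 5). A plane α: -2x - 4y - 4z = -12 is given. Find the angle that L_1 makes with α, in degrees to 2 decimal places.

47.54

sin θ = |n·v| / (|n||v|) = |-34| / (√36 · √59) = 0.73774.
θ ≈ 47.54°.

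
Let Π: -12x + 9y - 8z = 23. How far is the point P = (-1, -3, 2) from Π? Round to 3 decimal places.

n·P − d = (-12)·(-1) + (9)·(-3) + (-8)·(2) − 23 = -54; |n| = √289.
Distance = |-54| / √289 = 54/√289 ≈ 3.176.

3.176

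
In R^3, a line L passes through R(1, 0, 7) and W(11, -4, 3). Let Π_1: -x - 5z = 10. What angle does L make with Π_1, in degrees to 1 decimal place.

9.8

A direction vector for L is W − R = (10, -4, -4).
sin θ = |n·v| / (|n||v|) = |10| / (√26 · √132) = 0.17070.
θ ≈ 9.8°.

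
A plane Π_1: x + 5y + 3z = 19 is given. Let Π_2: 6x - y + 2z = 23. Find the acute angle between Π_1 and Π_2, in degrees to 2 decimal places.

cos θ = |n₁·n₂| / (|n₁||n₂|) = |7| / (√35 · √41).
θ = arccos(0.18479) ≈ 79.35°.

79.35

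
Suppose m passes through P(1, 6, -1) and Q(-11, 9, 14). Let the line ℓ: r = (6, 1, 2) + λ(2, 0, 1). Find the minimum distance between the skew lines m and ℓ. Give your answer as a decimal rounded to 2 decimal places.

5.01

A direction vector for m is Q − P = (-12, 3, 15).
Common perpendicular direction n = (-12, 3, 15) × (2, 0, 1) = (3, 42, -6).
With w = (6, 1, 2) − (1, 6, -1) = (5, -5, 3), w · n = -213.
Distance = |w · n| / |n| = |-213| / √1809 ≈ 5.01.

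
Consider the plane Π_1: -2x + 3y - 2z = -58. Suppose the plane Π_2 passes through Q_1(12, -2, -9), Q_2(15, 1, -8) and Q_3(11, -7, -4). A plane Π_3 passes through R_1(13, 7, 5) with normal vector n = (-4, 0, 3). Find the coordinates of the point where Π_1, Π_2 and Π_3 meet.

Q_1Q_2 = (3, 3, 1), Q_1Q_3 = (-1, -5, 5); a normal to Π_2 is Q_1Q_2 × Q_1Q_3 = (20, -16, -12).
Using Q_1: Π_2 has equation 20x - 16y - 12z = 380.
Π_3: n·r = n·R_1 gives -4x + 3z = -37.
Solving the 3×3 linear system -2x + 3y - 2z = -58, 20x - 16y - 12z = 380, -4x + 3z = -37 (e.g. by elimination or Cramer's rule, determinant = 188) gives (10, -12, 1).

(10, -12, 1)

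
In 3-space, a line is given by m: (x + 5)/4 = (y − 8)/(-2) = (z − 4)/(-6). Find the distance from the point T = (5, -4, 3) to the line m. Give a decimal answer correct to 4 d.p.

12.5499

m has direction (4, -2, -6) through (-5, 8, 4).
Taking (-5, 8, 4) on m with direction v = (4, -2, -6): w = T − (-5, 8, 4) = (10, -12, -1), and w × v = (70, 56, 28).
Distance = |w × v| / |v| = √8820 / √56 ≈ 12.5499.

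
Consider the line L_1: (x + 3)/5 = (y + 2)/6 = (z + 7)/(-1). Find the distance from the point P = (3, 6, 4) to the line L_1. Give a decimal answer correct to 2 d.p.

L_1 has direction (5, 6, -1) through (-3, -2, -7).
Taking (-3, -2, -7) on L_1 with direction v = (5, 6, -1): w = P − (-3, -2, -7) = (6, 8, 11), and w × v = (-74, 61, -4).
Distance = |w × v| / |v| = √9213 / √62 ≈ 12.19.

12.19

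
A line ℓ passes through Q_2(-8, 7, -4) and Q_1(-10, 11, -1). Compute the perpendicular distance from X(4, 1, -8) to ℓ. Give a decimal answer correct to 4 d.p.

A direction vector for ℓ is Q_1 − Q_2 = (-2, 4, 3).
Taking (-8, 7, -4) on ℓ with direction v = (-2, 4, 3): w = X − (-8, 7, -4) = (12, -6, -4), and w × v = (-2, -28, 36).
Distance = |w × v| / |v| = √2084 / √29 ≈ 8.4771.

8.4771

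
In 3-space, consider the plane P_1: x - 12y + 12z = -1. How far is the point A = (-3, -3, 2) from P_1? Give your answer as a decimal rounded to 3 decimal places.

n·A − d = (1)·(-3) + (-12)·(-3) + (12)·(2) − (-1) = 58; |n| = √289.
Distance = |58| / √289 = 58/√289 ≈ 3.412.

3.412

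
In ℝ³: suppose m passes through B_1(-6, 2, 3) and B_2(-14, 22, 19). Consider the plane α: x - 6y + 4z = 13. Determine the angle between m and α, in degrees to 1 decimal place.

19.1

A direction vector for m is B_2 − B_1 = (-8, 20, 16).
sin θ = |n·v| / (|n||v|) = |-64| / (√53 · √720) = 0.32762.
θ ≈ 19.1°.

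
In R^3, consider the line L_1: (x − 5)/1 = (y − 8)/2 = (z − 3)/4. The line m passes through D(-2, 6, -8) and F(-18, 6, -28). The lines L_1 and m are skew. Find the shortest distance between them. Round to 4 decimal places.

L_1 has direction (1, 2, 4) through (5, 8, 3).
A direction vector for m is F − D = (-16, 0, -20).
Common perpendicular direction n = (1, 2, 4) × (-16, 0, -20) = (-40, -44, 32).
With w = (-2, 6, -8) − (5, 8, 3) = (-7, -2, -11), w · n = 16.
Distance = |w · n| / |n| = |16| / √4560 ≈ 0.2369.

0.2369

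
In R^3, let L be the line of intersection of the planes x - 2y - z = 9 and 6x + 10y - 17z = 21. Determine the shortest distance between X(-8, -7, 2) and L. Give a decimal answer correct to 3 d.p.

Direction of L: (1, -2, -1) × (6, 10, -17) = (44, 11, 22).
A point on L: solving the two plane equations with x = 8 gives (8, -1, 1).
Taking (8, -1, 1) on L with direction v = (44, 11, 22): w = X − (8, -1, 1) = (-16, -6, 1), and w × v = (-143, 396, 88).
Distance = |w × v| / |v| = √185009 / √2541 ≈ 8.533.

8.533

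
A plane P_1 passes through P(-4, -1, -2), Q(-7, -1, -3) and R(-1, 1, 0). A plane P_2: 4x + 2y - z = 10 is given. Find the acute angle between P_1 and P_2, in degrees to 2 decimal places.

PQ = (-3, 0, -1), PR = (3, 2, 2); a normal to P_1 is PQ × PR = (2, 3, -6).
Using P: P_1 has equation 2x + 3y - 6z = 1.
cos θ = |n₁·n₂| / (|n₁||n₂|) = |20| / (√49 · √21).
θ = arccos(0.62348) ≈ 51.43°.

51.43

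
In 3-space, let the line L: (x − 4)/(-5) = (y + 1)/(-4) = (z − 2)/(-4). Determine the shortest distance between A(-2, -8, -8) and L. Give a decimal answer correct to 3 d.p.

4.063

L has direction (-5, -4, -4) through (4, -1, 2).
Taking (4, -1, 2) on L with direction v = (-5, -4, -4): w = A − (4, -1, 2) = (-6, -7, -10), and w × v = (-12, 26, -11).
Distance = |w × v| / |v| = √941 / √57 ≈ 4.063.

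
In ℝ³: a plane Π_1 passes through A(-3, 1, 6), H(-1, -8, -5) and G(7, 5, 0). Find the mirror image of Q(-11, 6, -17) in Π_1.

(13, -18, 7)

AH = (2, -9, -11), AG = (10, 4, -6); a normal to Π_1 is AH × AG = (98, -98, 98).
Using A: Π_1 has equation 98x - 98y + 98z = 196.
λ = (n·Q − d)/|n|² = (-3332 − 196)/28812 = -6/49.
Reflection = Q − 2λn = (-11, 6, -17) − (-12/49)·(98, -98, 98) = (13, -18, 7).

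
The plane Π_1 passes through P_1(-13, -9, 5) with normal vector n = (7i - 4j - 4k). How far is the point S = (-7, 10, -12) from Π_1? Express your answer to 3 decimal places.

Π_1: n·r = n·P_1 gives 7x - 4y - 4z = -75.
n·S − d = (7)·(-7) + (-4)·(10) + (-4)·(-12) − (-75) = 34; |n| = √81.
Distance = |34| / √81 = 34/√81 ≈ 3.778.

3.778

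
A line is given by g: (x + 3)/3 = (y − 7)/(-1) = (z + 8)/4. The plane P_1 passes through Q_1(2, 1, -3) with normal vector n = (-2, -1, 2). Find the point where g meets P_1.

(3, 5, 0)

g has direction (3, -1, 4) through (-3, 7, -8).
P_1: n·r = n·Q_1 gives -2x - y + 2z = -11.
Substitute r = (-3, 7, -8) + t(3, -1, 4) into the plane: -17 + 3t = -11, so t = 2.
Intersection: (-3, 7, -8) + 2·(3, -1, 4) = (3, 5, 0).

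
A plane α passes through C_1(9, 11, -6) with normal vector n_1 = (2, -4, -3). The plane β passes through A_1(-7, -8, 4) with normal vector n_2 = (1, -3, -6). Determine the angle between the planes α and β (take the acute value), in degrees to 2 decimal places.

28.82

α: n_1·r = n_1·C_1 gives 2x - 4y - 3z = -8.
β: n_2·r = n_2·A_1 gives x - 3y - 6z = -7.
cos θ = |n₁·n₂| / (|n₁||n₂|) = |32| / (√29 · √46).
θ = arccos(0.87614) ≈ 28.82°.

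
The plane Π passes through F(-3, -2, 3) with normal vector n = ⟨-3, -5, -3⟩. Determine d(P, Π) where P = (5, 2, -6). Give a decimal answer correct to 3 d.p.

2.592

Π: n·r = n·F gives -3x - 5y - 3z = 10.
n·P − d = (-3)·(5) + (-5)·(2) + (-3)·(-6) − 10 = -17; |n| = √43.
Distance = |-17| / √43 = 17/√43 ≈ 2.592.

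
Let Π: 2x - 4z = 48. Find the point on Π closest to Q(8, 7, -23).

(2, 7, -11)

Foot = Q − λn with λ = (n·Q − d)/|n|² = (108 − 48)/20 = 3.
Foot = (8, 7, -23) − 3·(2, 0, -4) = (2, 7, -11).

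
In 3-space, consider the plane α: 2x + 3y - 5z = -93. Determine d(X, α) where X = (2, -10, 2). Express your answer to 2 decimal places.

9.25

n·X − d = (2)·(2) + (3)·(-10) + (-5)·(2) − (-93) = 57; |n| = √38.
Distance = |57| / √38 = 57/√38 ≈ 9.25.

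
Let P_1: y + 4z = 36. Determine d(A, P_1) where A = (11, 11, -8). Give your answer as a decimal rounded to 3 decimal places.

n·A − d = (0)·(11) + (1)·(11) + (4)·(-8) − 36 = -57; |n| = √17.
Distance = |-57| / √17 = 57/√17 ≈ 13.825.

13.825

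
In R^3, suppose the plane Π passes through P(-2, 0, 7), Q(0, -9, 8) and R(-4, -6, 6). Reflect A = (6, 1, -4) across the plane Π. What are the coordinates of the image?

PQ = (2, -9, 1), PR = (-2, -6, -1); a normal to Π is PQ × PR = (15, 0, -30).
Using P: Π has equation 15x - 30z = -240.
λ = (n·A − d)/|n|² = (210 − (-240))/1125 = 2/5.
Reflection = A − 2λn = (6, 1, -4) − (4/5)·(15, 0, -30) = (-6, 1, 20).

(-6, 1, 20)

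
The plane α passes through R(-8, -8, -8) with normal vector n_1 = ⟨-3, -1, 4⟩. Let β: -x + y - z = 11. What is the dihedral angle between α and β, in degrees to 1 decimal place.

α: n_1·r = n_1·R gives -3x - y + 4z = 0.
cos θ = |n₁·n₂| / (|n₁||n₂|) = |-2| / (√26 · √3).
θ = arccos(0.22646) ≈ 76.9°.

76.9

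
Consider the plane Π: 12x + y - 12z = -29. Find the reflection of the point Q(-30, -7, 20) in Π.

λ = (n·Q − d)/|n|² = (-607 − (-29))/289 = -2.
Reflection = Q − 2λn = (-30, -7, 20) − (-4)·(12, 1, -12) = (18, -3, -28).

(18, -3, -28)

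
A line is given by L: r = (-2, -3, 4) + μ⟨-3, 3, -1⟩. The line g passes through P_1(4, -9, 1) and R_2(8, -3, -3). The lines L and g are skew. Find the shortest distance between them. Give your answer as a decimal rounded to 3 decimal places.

4.345

A direction vector for g is R_2 − P_1 = (4, 6, -4).
Common perpendicular direction n = (-3, 3, -1) × (4, 6, -4) = (-6, -16, -30).
With w = (4, -9, 1) − (-2, -3, 4) = (6, -6, -3), w · n = 150.
Distance = |w · n| / |n| = |150| / √1192 ≈ 4.345.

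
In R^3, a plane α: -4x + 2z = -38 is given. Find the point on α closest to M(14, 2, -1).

Foot = M − λn with λ = (n·M − d)/|n|² = (-58 − (-38))/20 = -1.
Foot = (14, 2, -1) − (-1)·(-4, 0, 2) = (10, 2, 1).

(10, 2, 1)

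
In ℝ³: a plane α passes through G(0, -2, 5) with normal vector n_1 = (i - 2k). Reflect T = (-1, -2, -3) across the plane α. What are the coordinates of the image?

α: n_1·r = n_1·G gives x - 2z = -10.
λ = (n·T − d)/|n|² = (5 − (-10))/5 = 3.
Reflection = T − 2λn = (-1, -2, -3) − 6·(1, 0, -2) = (-7, -2, 9).

(-7, -2, 9)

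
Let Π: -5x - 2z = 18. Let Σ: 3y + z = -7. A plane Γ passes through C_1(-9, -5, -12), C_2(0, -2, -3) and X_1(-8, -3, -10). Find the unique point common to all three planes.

C_1C_2 = (9, 3, 9), C_1X_1 = (1, 2, 2); a normal to Γ is C_1C_2 × C_1X_1 = (-12, -9, 15).
Using C_1: Γ has equation -12x - 9y + 15z = -27.
Solving the 3×3 linear system -5x - 2z = 18, 3y + z = -7, -12x - 9y + 15z = -27 (e.g. by elimination or Cramer's rule, determinant = -342) gives (-2, -1, -4).

(-2, -1, -4)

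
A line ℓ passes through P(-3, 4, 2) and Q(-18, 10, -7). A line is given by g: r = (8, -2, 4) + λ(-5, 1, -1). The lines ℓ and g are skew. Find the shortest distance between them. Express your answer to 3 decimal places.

3.474

A direction vector for ℓ is Q − P = (-15, 6, -9).
Common perpendicular direction n = (-15, 6, -9) × (-5, 1, -1) = (3, 30, 15).
With w = (8, -2, 4) − (-3, 4, 2) = (11, -6, 2), w · n = -117.
Distance = |w · n| / |n| = |-117| / √1134 ≈ 3.474.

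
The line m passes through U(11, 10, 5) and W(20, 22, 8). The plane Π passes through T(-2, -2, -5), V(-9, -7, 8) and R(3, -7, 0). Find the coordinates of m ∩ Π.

A direction vector for m is W − U = (9, 12, 3).
TV = (-7, -5, 13), TR = (5, -5, 5); a normal to Π is TV × TR = (40, 100, 60).
Using T: Π has equation 40x + 100y + 60z = -580.
Substitute r = (11, 10, 5) + t(9, 12, 3) into the plane: 1740 + 1740t = -580, so t = -4/3.
Intersection: (11, 10, 5) + (-4/3)·(9, 12, 3) = (-1, -6, 1).

(-1, -6, 1)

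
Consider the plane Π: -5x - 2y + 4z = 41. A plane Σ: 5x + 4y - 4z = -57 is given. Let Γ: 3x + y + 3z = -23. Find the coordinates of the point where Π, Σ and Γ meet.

(-5, -8, 0)

Solving the 3×3 linear system -5x - 2y + 4z = 41, 5x + 4y - 4z = -57, 3x + y + 3z = -23 (e.g. by elimination or Cramer's rule, determinant = -54) gives (-5, -8, 0).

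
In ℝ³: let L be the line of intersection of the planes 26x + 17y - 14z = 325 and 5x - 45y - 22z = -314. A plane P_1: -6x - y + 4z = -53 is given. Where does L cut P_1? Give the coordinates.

(9, 7, 2)

Direction of L: (26, 17, -14) × (5, -45, -22) = (-1004, 502, -1255).
A point on L: solving the two plane equations with x = -3 gives (-3, 13, -13).
Substitute r = (-3, 13, -13) + t(-1004, 502, -1255) into the plane: -47 + 502t = -53, so t = -3/251.
Intersection: (-3, 13, -13) + (-3/251)·(-1004, 502, -1255) = (9, 7, 2).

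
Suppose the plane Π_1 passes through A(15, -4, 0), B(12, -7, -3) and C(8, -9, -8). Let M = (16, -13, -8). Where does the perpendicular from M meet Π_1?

AB = (-3, -3, -3), AC = (-7, -5, -8); a normal to Π_1 is AB × AC = (9, -3, -6).
Using A: Π_1 has equation 9x - 3y - 6z = 147.
Foot = M − λn with λ = (n·M − d)/|n|² = (231 − 147)/126 = 2/3.
Foot = (16, -13, -8) − (2/3)·(9, -3, -6) = (10, -11, -4).

(10, -11, -4)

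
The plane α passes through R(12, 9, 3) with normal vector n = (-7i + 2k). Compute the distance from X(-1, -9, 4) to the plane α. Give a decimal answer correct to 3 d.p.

12.775

α: n·r = n·R gives -7x + 2z = -78.
n·X − d = (-7)·(-1) + (0)·(-9) + (2)·(4) − (-78) = 93; |n| = √53.
Distance = |93| / √53 = 93/√53 ≈ 12.775.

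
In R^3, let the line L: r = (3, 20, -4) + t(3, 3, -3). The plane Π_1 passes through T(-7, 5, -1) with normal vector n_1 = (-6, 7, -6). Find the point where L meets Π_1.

(-6, 11, 5)

Π_1: n_1·r = n_1·T gives -6x + 7y - 6z = 83.
Substitute r = (3, 20, -4) + t(3, 3, -3) into the plane: 146 + 21t = 83, so t = -3.
Intersection: (3, 20, -4) + (-3)·(3, 3, -3) = (-6, 11, 5).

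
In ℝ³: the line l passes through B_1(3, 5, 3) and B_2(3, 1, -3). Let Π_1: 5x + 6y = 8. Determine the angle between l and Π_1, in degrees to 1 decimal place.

A direction vector for l is B_2 − B_1 = (0, -4, -6).
sin θ = |n·v| / (|n||v|) = |-24| / (√61 · √52) = 0.42613.
θ ≈ 25.2°.

25.2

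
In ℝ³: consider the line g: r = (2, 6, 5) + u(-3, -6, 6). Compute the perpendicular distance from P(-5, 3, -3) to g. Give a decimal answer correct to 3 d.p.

11.000

Taking (2, 6, 5) on g with direction v = (-3, -6, 6): w = P − (2, 6, 5) = (-7, -3, -8), and w × v = (-66, 66, 33).
Distance = |w × v| / |v| = √9801 / √81 ≈ 11.000.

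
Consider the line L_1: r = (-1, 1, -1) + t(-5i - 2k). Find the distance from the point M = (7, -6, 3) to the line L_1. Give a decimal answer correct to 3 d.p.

Taking (-1, 1, -1) on L_1 with direction v = (-5, 0, -2): w = M − (-1, 1, -1) = (8, -7, 4), and w × v = (14, -4, -35).
Distance = |w × v| / |v| = √1437 / √29 ≈ 7.039.

7.039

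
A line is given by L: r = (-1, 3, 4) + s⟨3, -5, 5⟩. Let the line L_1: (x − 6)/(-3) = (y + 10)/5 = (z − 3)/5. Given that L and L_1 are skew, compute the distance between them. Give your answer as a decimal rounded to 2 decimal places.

0.69

L_1 has direction (-3, 5, 5) through (6, -10, 3).
Common perpendicular direction n = (3, -5, 5) × (-3, 5, 5) = (-50, -30, 0).
With w = (6, -10, 3) − (-1, 3, 4) = (7, -13, -1), w · n = 40.
Distance = |w · n| / |n| = |40| / √3400 ≈ 0.69.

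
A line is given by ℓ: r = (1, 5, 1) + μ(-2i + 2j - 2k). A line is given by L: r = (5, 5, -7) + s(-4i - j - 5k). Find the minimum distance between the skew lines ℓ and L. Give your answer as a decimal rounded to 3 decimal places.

Common perpendicular direction n = (-2, 2, -2) × (-4, -1, -5) = (-12, -2, 10).
With w = (5, 5, -7) − (1, 5, 1) = (4, 0, -8), w · n = -128.
Distance = |w · n| / |n| = |-128| / √248 ≈ 8.128.

8.128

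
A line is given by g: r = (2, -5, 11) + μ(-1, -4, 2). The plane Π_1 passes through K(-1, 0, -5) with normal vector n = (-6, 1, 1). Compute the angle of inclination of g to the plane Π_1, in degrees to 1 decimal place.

8.1

Π_1: n·r = n·K gives -6x + y + z = 1.
sin θ = |n·v| / (|n||v|) = |4| / (√38 · √21) = 0.14160.
θ ≈ 8.1°.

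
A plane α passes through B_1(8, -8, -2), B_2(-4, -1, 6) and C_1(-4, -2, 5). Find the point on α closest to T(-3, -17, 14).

B_1B_2 = (-12, 7, 8), B_1C_1 = (-12, 6, 7); a normal to α is B_1B_2 × B_1C_1 = (1, -12, 12).
Using B_1: α has equation x - 12y + 12z = 80.
Foot = T − λn with λ = (n·T − d)/|n|² = (369 − 80)/289 = 1.
Foot = (-3, -17, 14) − 1·(1, -12, 12) = (-4, -5, 2).

(-4, -5, 2)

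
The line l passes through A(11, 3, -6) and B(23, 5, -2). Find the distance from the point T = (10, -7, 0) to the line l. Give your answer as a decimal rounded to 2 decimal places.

11.69

A direction vector for l is B − A = (12, 2, 4).
Taking (11, 3, -6) on l with direction v = (12, 2, 4): w = T − (11, 3, -6) = (-1, -10, 6), and w × v = (-52, 76, 118).
Distance = |w × v| / |v| = √22404 / √164 ≈ 11.69.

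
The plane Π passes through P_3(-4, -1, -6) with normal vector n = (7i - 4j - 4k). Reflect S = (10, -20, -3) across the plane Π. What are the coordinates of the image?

Π: n·r = n·P_3 gives 7x - 4y - 4z = 0.
λ = (n·S − d)/|n|² = (162 − 0)/81 = 2.
Reflection = S − 2λn = (10, -20, -3) − 4·(7, -4, -4) = (-18, -4, 13).

(-18, -4, 13)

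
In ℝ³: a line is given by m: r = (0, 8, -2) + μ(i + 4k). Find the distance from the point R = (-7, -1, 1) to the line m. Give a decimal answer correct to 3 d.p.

11.727

Taking (0, 8, -2) on m with direction v = (1, 0, 4): w = R − (0, 8, -2) = (-7, -9, 3), and w × v = (-36, 31, 9).
Distance = |w × v| / |v| = √2338 / √17 ≈ 11.727.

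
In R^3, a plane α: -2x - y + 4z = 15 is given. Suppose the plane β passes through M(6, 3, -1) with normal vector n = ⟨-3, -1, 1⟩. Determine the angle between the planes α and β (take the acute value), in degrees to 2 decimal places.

43.64

β: n·r = n·M gives -3x - y + z = -22.
cos θ = |n₁·n₂| / (|n₁||n₂|) = |11| / (√21 · √11).
θ = arccos(0.72375) ≈ 43.64°.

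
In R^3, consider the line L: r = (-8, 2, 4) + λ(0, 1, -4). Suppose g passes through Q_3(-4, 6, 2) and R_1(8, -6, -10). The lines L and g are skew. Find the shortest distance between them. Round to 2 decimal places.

A direction vector for g is R_1 − Q_3 = (12, -12, -12).
Common perpendicular direction n = (0, 1, -4) × (12, -12, -12) = (-60, -48, -12).
With w = (-4, 6, 2) − (-8, 2, 4) = (4, 4, -2), w · n = -408.
Distance = |w · n| / |n| = |-408| / √6048 ≈ 5.25.

5.25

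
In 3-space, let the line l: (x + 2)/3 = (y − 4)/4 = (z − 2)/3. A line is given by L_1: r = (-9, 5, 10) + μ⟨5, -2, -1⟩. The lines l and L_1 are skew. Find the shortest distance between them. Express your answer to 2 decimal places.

l has direction (3, 4, 3) through (-2, 4, 2).
Common perpendicular direction n = (3, 4, 3) × (5, -2, -1) = (2, 18, -26).
With w = (-9, 5, 10) − (-2, 4, 2) = (-7, 1, 8), w · n = -204.
Distance = |w · n| / |n| = |-204| / √1004 ≈ 6.44.

6.44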